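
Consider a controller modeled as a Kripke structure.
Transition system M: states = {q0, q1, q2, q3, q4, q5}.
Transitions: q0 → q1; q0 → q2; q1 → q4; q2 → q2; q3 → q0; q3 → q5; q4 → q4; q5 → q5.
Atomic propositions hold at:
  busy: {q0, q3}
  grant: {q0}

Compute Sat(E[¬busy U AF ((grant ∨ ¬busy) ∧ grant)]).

{q0}

Sat(¬busy) = {q1, q2, q4, q5}
Sat(grant ∨ ¬busy) = {q0, q1, q2, q4, q5}
Sat((grant ∨ ¬busy) ∧ grant) = {q0}
AF ((grant ∨ ¬busy) ∧ grant): least fixpoint, start Z0 = {q0}, add states with every successor in Z. Already a fixed point.
Sat(AF ((grant ∨ ¬busy) ∧ grant)) = {q0}
E[¬busy U AF ((grant ∨ ¬busy) ∧ grant)]: least fixpoint, start Z0 = Sat(AF ((grant ∨ ¬busy) ∧ grant)) = {q0}, add states in Sat(¬busy) with some successor in Z. Already a fixed point.
Sat(E[¬busy U AF ((grant ∨ ¬busy) ∧ grant)]) = {q0}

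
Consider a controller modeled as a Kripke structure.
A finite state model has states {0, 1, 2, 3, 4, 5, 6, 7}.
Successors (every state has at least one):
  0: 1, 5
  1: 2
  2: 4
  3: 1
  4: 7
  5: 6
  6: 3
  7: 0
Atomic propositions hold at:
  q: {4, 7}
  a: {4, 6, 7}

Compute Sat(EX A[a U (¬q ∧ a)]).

{5}

Sat(¬q) = {0, 1, 2, 3, 5, 6}
Sat(¬q ∧ a) = {6}
A[a U (¬q ∧ a)]: least fixpoint, start Z0 = Sat((¬q ∧ a)) = {6}, add states in Sat(a) with every successor in Z. Already a fixed point.
Sat(A[a U (¬q ∧ a)]) = {6}
Sat(EX A[a U (¬q ∧ a)]) = {s : some successor in {6}} = {5}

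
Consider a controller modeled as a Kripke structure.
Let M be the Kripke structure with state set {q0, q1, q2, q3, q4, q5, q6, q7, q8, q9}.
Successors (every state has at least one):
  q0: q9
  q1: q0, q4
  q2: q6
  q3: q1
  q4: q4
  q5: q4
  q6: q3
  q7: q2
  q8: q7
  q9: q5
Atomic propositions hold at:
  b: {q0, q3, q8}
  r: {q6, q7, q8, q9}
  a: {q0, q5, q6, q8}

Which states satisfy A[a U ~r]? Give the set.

{q0, q1, q2, q3, q4, q5, q6}

Sat(~r) = {q0, q1, q2, q3, q4, q5}
A[a U ~r]: least fixpoint, start Z0 = Sat(~r) = {q0, q1, q2, q3, q4, q5}, add states in Sat(a) with every successor in Z. Z1 = {q0, q1, q2, q3, q4, q5, q6}; fixed.
Sat(A[a U ~r]) = {q0, q1, q2, q3, q4, q5, q6}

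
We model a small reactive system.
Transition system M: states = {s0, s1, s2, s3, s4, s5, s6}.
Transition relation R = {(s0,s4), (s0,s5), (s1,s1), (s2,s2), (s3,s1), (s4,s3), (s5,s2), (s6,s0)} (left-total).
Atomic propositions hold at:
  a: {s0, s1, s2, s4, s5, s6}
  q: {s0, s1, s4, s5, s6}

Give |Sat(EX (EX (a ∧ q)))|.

Sat(a ∧ q) = {s0, s1, s4, s5, s6}
Sat(EX (a ∧ q)) = {s : some successor in {s0, s1, s4, s5, s6}} = {s0, s1, s3, s6}
Sat(EX (EX (a ∧ q))) = {s : some successor in {s0, s1, s3, s6}} = {s1, s3, s4, s6}
|Sat(EX (EX (a ∧ q)))| = |{s1, s3, s4, s6}| = 4.

4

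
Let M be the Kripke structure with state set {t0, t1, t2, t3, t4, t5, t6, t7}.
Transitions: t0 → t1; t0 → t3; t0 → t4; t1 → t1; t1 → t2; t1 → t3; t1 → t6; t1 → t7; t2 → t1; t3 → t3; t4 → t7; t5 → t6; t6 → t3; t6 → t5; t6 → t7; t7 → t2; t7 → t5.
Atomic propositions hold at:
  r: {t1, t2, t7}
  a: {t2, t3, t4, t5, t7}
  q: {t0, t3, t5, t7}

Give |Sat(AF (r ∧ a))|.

Sat(r ∧ a) = {t2, t7}
AF (r ∧ a): least fixpoint, start Z0 = {t2, t7}, add states with every successor in Z. Z1 = {t2, t4, t7}; fixed.
Sat(AF (r ∧ a)) = {t2, t4, t7}
|Sat(AF (r ∧ a))| = |{t2, t4, t7}| = 3.

3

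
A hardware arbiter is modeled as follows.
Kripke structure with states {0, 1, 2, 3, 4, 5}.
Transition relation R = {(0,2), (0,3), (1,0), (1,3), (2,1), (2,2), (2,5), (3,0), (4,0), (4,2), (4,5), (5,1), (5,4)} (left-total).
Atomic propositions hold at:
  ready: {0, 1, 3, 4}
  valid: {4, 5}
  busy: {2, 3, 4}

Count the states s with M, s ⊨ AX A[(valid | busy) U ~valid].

3

Sat(valid | busy) = {2, 3, 4, 5}
Sat(~valid) = {0, 1, 2, 3}
A[(valid | busy) U ~valid]: least fixpoint, start Z0 = Sat(~valid) = {0, 1, 2, 3}, add states in Sat(valid | busy) with every successor in Z. Already a fixed point.
Sat(A[(valid | busy) U ~valid]) = {0, 1, 2, 3}
Sat(AX A[(valid | busy) U ~valid]) = {s : every successor in {0, 1, 2, 3}} = {0, 1, 3}
|Sat(AX A[(valid | busy) U ~valid])| = |{0, 1, 3}| = 3.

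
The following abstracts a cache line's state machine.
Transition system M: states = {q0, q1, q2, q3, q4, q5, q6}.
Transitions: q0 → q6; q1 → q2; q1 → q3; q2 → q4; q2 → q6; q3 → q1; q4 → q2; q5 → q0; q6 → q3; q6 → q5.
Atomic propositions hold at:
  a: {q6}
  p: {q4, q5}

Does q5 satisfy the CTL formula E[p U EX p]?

No

Sat(EX p) = {s : some successor in {q4, q5}} = {q2, q6}
E[p U EX p]: least fixpoint, start Z0 = Sat(EX p) = {q2, q6}, add states in Sat(p) with some successor in Z. Z1 = {q2, q4, q6}; fixed.
Sat(E[p U EX p]) = {q2, q4, q6}
q5 ∉ Sat(E[p U EX p]) = {q2, q4, q6}, so the formula does not hold at q5.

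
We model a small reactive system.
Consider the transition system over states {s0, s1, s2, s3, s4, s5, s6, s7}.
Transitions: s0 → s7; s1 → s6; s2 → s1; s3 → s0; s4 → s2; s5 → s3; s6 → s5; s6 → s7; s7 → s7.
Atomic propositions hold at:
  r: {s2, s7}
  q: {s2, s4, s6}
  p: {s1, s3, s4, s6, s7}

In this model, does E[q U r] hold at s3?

No

E[q U r]: least fixpoint, start Z0 = Sat(r) = {s2, s7}, add states in Sat(q) with some successor in Z. Z1 = {s2, s4, s6, s7}; fixed.
Sat(E[q U r]) = {s2, s4, s6, s7}
s3 ∉ Sat(E[q U r]) = {s2, s4, s6, s7}, so the formula does not hold at s3.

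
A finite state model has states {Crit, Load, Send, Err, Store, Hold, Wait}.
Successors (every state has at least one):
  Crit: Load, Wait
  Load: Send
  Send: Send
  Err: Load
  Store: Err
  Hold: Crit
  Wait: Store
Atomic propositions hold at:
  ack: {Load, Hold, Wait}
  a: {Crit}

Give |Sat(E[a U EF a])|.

EF a: least fixpoint, start Z0 = {Crit}, add states with some successor in Z. Z1 = {Crit, Hold}; fixed.
Sat(EF a) = {Crit, Hold}
E[a U EF a]: least fixpoint, start Z0 = Sat(EF a) = {Crit, Hold}, add states in Sat(a) with some successor in Z. Already a fixed point.
Sat(E[a U EF a]) = {Crit, Hold}
|Sat(E[a U EF a])| = |{Crit, Hold}| = 2.

2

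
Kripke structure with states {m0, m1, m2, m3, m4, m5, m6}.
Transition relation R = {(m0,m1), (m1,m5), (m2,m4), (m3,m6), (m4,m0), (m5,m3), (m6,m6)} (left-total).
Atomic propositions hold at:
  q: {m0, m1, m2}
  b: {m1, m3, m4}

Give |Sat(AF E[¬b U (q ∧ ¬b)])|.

3

Sat(¬b) = {m0, m2, m5, m6}
Sat(q ∧ ¬b) = {m0, m2}
E[¬b U (q ∧ ¬b)]: least fixpoint, start Z0 = Sat((q ∧ ¬b)) = {m0, m2}, add states in Sat(¬b) with some successor in Z. Already a fixed point.
Sat(E[¬b U (q ∧ ¬b)]) = {m0, m2}
AF E[¬b U (q ∧ ¬b)]: least fixpoint, start Z0 = {m0, m2}, add states with every successor in Z. Z1 = {m0, m2, m4}; fixed.
Sat(AF E[¬b U (q ∧ ¬b)]) = {m0, m2, m4}
|Sat(AF E[¬b U (q ∧ ¬b)])| = |{m0, m2, m4}| = 3.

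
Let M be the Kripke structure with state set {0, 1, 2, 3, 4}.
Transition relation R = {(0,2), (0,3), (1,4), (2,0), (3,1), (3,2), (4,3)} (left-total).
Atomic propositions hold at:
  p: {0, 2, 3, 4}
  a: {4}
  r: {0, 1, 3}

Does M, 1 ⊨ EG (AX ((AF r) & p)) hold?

AF r: least fixpoint, start Z0 = {0, 1, 3}, add states with every successor in Z. Z1 = {0, 1, 2, 3, 4}; fixed.
Sat(AF r) = {0, 1, 2, 3, 4}
Sat((AF r) & p) = {0, 2, 3, 4}
Sat(AX ((AF r) & p)) = {s : every successor in {0, 2, 3, 4}} = {0, 1, 2, 4}
EG (AX ((AF r) & p)): greatest fixpoint, start Z0 = {0, 1, 2, 4}, keep only states in Sat with some successor in Z. Z1 = {0, 1, 2}; Z2 = {0, 2}; fixed.
Sat(EG (AX ((AF r) & p))) = {0, 2}
1 ∉ Sat(EG (AX ((AF r) & p))) = {0, 2}, so the formula does not hold at 1.

No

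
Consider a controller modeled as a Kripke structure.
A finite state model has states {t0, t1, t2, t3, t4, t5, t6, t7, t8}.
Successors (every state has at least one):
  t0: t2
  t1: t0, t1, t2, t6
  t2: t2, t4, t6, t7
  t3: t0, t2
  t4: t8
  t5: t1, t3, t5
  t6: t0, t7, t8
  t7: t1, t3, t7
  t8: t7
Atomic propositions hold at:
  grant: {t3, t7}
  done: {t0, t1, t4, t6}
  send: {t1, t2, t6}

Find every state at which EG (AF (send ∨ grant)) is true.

{t0, t1, t2, t3, t4, t6, t7, t8}

Sat(send ∨ grant) = {t1, t2, t3, t6, t7}
AF (send ∨ grant): least fixpoint, start Z0 = {t1, t2, t3, t6, t7}, add states with every successor in Z. Z1 = {t0, t1, t2, t3, t6, t7, t8}; Z2 = {t0, t1, t2, t3, t4, t6, t7, t8}; fixed.
Sat(AF (send ∨ grant)) = {t0, t1, t2, t3, t4, t6, t7, t8}
EG (AF (send ∨ grant)): greatest fixpoint, start Z0 = {t0, t1, t2, t3, t4, t6, t7, t8}, keep only states in Sat with some successor in Z. Already a fixed point.
Sat(EG (AF (send ∨ grant))) = {t0, t1, t2, t3, t4, t6, t7, t8}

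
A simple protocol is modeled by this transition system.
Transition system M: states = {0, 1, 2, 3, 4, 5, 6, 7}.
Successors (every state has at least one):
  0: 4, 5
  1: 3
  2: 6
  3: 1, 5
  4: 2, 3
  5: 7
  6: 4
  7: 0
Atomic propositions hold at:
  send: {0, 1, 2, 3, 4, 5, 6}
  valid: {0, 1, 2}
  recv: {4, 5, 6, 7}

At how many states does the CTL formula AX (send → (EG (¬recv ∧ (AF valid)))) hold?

Sat(¬recv) = {0, 1, 2, 3}
AF valid: least fixpoint, start Z0 = {0, 1, 2}, add states with every successor in Z. Z1 = {0, 1, 2, 7}; Z2 = {0, 1, 2, 5, 7}; Z3 = {0, 1, 2, 3, 5, 7}; Z4 = {0, 1, 2, 3, 4, 5, 7}; Z5 = {0, 1, 2, 3, 4, 5, 6, 7}; fixed.
Sat(AF valid) = {0, 1, 2, 3, 4, 5, 6, 7}
Sat(¬recv ∧ (AF valid)) = {0, 1, 2, 3}
EG (¬recv ∧ (AF valid)): greatest fixpoint, start Z0 = {0, 1, 2, 3}, keep only states in Sat with some successor in Z. Z1 = {1, 3}; fixed.
Sat(EG (¬recv ∧ (AF valid))) = {1, 3}
Sat(send → (EG (¬recv ∧ (AF valid)))) = {1, 3, 7}
Sat(AX (send → (EG (¬recv ∧ (AF valid))))) = {s : every successor in {1, 3, 7}} = {1, 5}
|Sat(AX (send → (EG (¬recv ∧ (AF valid)))))| = |{1, 5}| = 2.

2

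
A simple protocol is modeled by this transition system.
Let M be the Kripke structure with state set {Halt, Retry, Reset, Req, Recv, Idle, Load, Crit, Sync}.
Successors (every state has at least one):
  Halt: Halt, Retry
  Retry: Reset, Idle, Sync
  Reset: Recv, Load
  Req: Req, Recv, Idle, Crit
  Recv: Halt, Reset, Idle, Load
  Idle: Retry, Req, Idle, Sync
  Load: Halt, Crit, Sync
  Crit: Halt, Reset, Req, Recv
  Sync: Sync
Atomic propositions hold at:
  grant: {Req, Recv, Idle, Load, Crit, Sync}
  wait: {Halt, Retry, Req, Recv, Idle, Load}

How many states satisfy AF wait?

AF wait: least fixpoint, start Z0 = {Halt, Retry, Req, Recv, Idle, Load}, add states with every successor in Z. Z1 = {Halt, Retry, Reset, Req, Recv, Idle, Load}; Z2 = {Halt, Retry, Reset, Req, Recv, Idle, Load, Crit}; fixed.
Sat(AF wait) = {Halt, Retry, Reset, Req, Recv, Idle, Load, Crit}
|Sat(AF wait)| = |{Halt, Retry, Reset, Req, Recv, Idle, Load, Crit}| = 8.

8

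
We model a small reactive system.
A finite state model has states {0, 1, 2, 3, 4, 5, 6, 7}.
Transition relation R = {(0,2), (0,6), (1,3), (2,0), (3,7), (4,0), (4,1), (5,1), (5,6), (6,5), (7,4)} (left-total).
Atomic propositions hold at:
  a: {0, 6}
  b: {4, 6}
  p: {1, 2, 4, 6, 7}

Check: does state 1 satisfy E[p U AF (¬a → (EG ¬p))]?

No

Sat(¬a) = {1, 2, 3, 4, 5, 7}
Sat(¬p) = {0, 3, 5}
EG ¬p: greatest fixpoint, start Z0 = {0, 3, 5}, keep only states in Sat with some successor in Z. Z1 = ∅; fixed.
Sat(EG ¬p) = ∅
Sat(¬a → (EG ¬p)) = {0, 6}
AF (¬a → (EG ¬p)): least fixpoint, start Z0 = {0, 6}, add states with every successor in Z. Z1 = {0, 2, 6}; fixed.
Sat(AF (¬a → (EG ¬p))) = {0, 2, 6}
E[p U AF (¬a → (EG ¬p))]: least fixpoint, start Z0 = Sat(AF (¬a → (EG ¬p))) = {0, 2, 6}, add states in Sat(p) with some successor in Z. Z1 = {0, 2, 4, 6}; Z2 = {0, 2, 4, 6, 7}; fixed.
Sat(E[p U AF (¬a → (EG ¬p))]) = {0, 2, 4, 6, 7}
1 ∉ Sat(E[p U AF (¬a → (EG ¬p))]) = {0, 2, 4, 6, 7}, so the formula does not hold at 1.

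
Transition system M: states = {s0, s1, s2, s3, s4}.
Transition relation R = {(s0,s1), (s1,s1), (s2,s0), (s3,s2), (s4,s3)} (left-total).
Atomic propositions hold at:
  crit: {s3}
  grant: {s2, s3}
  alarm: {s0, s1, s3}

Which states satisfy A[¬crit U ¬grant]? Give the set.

Sat(¬crit) = {s0, s1, s2, s4}
Sat(¬grant) = {s0, s1, s4}
A[¬crit U ¬grant]: least fixpoint, start Z0 = Sat(¬grant) = {s0, s1, s4}, add states in Sat(¬crit) with every successor in Z. Z1 = {s0, s1, s2, s4}; fixed.
Sat(A[¬crit U ¬grant]) = {s0, s1, s2, s4}

{s0, s1, s2, s4}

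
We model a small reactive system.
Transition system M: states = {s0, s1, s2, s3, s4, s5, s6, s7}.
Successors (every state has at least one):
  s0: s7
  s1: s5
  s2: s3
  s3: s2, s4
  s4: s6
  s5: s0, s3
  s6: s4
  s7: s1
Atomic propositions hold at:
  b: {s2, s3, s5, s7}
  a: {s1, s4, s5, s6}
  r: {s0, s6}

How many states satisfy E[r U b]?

5

E[r U b]: least fixpoint, start Z0 = Sat(b) = {s2, s3, s5, s7}, add states in Sat(r) with some successor in Z. Z1 = {s0, s2, s3, s5, s7}; fixed.
Sat(E[r U b]) = {s0, s2, s3, s5, s7}
|Sat(E[r U b])| = |{s0, s2, s3, s5, s7}| = 5.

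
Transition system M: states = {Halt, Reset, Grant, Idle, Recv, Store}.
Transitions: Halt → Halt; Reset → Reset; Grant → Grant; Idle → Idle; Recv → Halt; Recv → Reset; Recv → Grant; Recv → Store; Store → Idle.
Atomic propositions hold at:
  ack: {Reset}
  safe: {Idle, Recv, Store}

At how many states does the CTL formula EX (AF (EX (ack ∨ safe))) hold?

Sat(ack ∨ safe) = {Reset, Idle, Recv, Store}
Sat(EX (ack ∨ safe)) = {s : some successor in {Reset, Idle, Recv, Store}} = {Reset, Idle, Recv, Store}
AF (EX (ack ∨ safe)): least fixpoint, start Z0 = {Reset, Idle, Recv, Store}, add states with every successor in Z. Already a fixed point.
Sat(AF (EX (ack ∨ safe))) = {Reset, Idle, Recv, Store}
Sat(EX (AF (EX (ack ∨ safe)))) = {s : some successor in {Reset, Idle, Recv, Store}} = {Reset, Idle, Recv, Store}
|Sat(EX (AF (EX (ack ∨ safe))))| = |{Reset, Idle, Recv, Store}| = 4.

4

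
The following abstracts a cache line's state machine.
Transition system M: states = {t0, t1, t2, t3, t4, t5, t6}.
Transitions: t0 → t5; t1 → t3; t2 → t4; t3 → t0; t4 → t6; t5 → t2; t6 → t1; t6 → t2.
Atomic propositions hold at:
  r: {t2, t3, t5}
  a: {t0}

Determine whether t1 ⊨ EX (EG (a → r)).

No

Sat(a → r) = {t1, t2, t3, t4, t5, t6}
EG (a → r): greatest fixpoint, start Z0 = {t1, t2, t3, t4, t5, t6}, keep only states in Sat with some successor in Z. Z1 = {t1, t2, t4, t5, t6}; Z2 = {t2, t4, t5, t6}; fixed.
Sat(EG (a → r)) = {t2, t4, t5, t6}
Sat(EX (EG (a → r))) = {s : some successor in {t2, t4, t5, t6}} = {t0, t2, t4, t5, t6}
t1 ∉ Sat(EX (EG (a → r))) = {t0, t2, t4, t5, t6}, so the formula does not hold at t1.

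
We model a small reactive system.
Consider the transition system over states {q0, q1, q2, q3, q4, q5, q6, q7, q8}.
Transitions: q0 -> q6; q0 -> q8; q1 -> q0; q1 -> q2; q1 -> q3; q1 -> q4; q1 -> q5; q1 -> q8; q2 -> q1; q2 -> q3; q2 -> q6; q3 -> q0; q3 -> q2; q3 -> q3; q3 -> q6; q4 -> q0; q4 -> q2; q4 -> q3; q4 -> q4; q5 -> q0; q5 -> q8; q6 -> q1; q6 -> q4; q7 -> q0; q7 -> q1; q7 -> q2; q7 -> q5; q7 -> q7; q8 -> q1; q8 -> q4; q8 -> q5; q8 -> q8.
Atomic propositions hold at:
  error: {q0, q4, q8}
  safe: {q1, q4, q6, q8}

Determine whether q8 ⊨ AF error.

Yes

AF error: least fixpoint, start Z0 = {q0, q4, q8}, add states with every successor in Z. Z1 = {q0, q4, q5, q8}; fixed.
Sat(AF error) = {q0, q4, q5, q8}
q8 ∈ Sat(AF error) = {q0, q4, q5, q8}, so the formula holds at q8.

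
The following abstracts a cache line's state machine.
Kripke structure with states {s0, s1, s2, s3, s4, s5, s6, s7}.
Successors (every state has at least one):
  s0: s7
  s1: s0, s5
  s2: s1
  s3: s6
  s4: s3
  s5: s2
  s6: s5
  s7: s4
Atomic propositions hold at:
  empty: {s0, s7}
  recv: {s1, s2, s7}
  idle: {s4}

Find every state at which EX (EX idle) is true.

{s0}

Sat(EX idle) = {s : some successor in {s4}} = {s7}
Sat(EX (EX idle)) = {s : some successor in {s7}} = {s0}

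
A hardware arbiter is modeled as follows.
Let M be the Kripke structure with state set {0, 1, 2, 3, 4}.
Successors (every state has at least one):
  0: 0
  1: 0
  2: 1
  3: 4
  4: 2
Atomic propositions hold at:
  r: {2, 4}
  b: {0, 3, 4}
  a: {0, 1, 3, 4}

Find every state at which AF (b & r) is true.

Sat(b & r) = {4}
AF (b & r): least fixpoint, start Z0 = {4}, add states with every successor in Z. Z1 = {3, 4}; fixed.
Sat(AF (b & r)) = {3, 4}

{3, 4}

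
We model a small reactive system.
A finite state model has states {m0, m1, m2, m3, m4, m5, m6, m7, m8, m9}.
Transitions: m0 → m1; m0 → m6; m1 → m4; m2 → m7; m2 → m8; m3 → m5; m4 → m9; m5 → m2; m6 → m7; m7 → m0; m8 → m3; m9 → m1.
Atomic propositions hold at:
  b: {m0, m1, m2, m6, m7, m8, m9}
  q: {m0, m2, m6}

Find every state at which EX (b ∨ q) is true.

{m0, m2, m4, m5, m6, m7, m9}

Sat(b ∨ q) = {m0, m1, m2, m6, m7, m8, m9}
Sat(EX (b ∨ q)) = {s : some successor in {m0, m1, m2, m6, m7, m8, m9}} = {m0, m2, m4, m5, m6, m7, m9}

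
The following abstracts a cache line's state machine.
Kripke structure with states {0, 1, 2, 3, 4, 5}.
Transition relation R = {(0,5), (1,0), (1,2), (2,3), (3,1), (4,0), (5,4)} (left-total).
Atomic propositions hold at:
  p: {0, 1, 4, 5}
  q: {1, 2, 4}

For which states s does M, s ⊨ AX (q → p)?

Sat(q → p) = {0, 1, 3, 4, 5}
Sat(AX (q → p)) = {s : every successor in {0, 1, 3, 4, 5}} = {0, 2, 3, 4, 5}

{0, 2, 3, 4, 5}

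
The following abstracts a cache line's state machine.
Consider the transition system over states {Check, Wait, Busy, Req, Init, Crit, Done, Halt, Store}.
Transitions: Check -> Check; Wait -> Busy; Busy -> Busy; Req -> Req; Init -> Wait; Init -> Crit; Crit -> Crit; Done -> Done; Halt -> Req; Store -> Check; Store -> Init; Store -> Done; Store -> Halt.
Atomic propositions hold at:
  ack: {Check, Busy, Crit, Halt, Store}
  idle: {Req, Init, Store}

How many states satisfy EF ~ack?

6

Sat(~ack) = {Wait, Req, Init, Done}
EF ~ack: least fixpoint, start Z0 = {Wait, Req, Init, Done}, add states with some successor in Z. Z1 = {Wait, Req, Init, Done, Halt, Store}; fixed.
Sat(EF ~ack) = {Wait, Req, Init, Done, Halt, Store}
|Sat(EF ~ack)| = |{Wait, Req, Init, Done, Halt, Store}| = 6.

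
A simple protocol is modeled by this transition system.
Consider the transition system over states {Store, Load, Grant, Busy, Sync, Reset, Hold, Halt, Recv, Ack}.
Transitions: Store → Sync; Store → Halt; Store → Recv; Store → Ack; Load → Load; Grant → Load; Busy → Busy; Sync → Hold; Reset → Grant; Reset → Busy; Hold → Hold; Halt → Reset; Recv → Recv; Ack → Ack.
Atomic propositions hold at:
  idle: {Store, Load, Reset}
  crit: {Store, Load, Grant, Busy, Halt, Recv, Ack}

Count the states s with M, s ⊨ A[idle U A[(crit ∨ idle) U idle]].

Sat(crit ∨ idle) = {Store, Load, Grant, Busy, Reset, Halt, Recv, Ack}
A[(crit ∨ idle) U idle]: least fixpoint, start Z0 = Sat(idle) = {Store, Load, Reset}, add states in Sat(crit ∨ idle) with every successor in Z. Z1 = {Store, Load, Grant, Reset, Halt}; fixed.
Sat(A[(crit ∨ idle) U idle]) = {Store, Load, Grant, Reset, Halt}
A[idle U A[(crit ∨ idle) U idle]]: least fixpoint, start Z0 = Sat(A[(crit ∨ idle) U idle]) = {Store, Load, Grant, Reset, Halt}, add states in Sat(idle) with every successor in Z. Already a fixed point.
Sat(A[idle U A[(crit ∨ idle) U idle]]) = {Store, Load, Grant, Reset, Halt}
|Sat(A[idle U A[(crit ∨ idle) U idle]])| = |{Store, Load, Grant, Reset, Halt}| = 5.

5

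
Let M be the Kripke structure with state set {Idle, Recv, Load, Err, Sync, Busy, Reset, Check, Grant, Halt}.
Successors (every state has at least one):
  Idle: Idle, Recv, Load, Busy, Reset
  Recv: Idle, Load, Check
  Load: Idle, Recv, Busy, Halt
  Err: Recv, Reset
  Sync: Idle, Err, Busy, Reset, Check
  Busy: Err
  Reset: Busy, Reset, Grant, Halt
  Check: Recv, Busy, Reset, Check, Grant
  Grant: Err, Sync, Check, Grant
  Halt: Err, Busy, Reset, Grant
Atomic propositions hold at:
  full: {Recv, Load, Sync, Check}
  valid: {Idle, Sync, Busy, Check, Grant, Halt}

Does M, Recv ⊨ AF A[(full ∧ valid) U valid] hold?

Sat(full ∧ valid) = {Sync, Check}
A[(full ∧ valid) U valid]: least fixpoint, start Z0 = Sat(valid) = {Idle, Sync, Busy, Check, Grant, Halt}, add states in Sat(full ∧ valid) with every successor in Z. Already a fixed point.
Sat(A[(full ∧ valid) U valid]) = {Idle, Sync, Busy, Check, Grant, Halt}
AF A[(full ∧ valid) U valid]: least fixpoint, start Z0 = {Idle, Sync, Busy, Check, Grant, Halt}, add states with every successor in Z. Already a fixed point.
Sat(AF A[(full ∧ valid) U valid]) = {Idle, Sync, Busy, Check, Grant, Halt}
Recv ∉ Sat(AF A[(full ∧ valid) U valid]) = {Idle, Sync, Busy, Check, Grant, Halt}, so the formula does not hold at Recv.

No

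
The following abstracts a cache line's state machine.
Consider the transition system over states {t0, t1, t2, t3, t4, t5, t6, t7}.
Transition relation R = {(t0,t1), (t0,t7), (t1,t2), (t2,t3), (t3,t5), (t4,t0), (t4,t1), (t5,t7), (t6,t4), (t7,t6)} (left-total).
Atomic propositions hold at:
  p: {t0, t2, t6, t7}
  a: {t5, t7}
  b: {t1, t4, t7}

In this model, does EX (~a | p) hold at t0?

Yes

Sat(~a) = {t0, t1, t2, t3, t4, t6}
Sat(~a | p) = {t0, t1, t2, t3, t4, t6, t7}
Sat(EX (~a | p)) = {s : some successor in {t0, t1, t2, t3, t4, t6, t7}} = {t0, t1, t2, t4, t5, t6, t7}
t0 ∈ Sat(EX (~a | p)) = {t0, t1, t2, t4, t5, t6, t7}, so the formula holds at t0.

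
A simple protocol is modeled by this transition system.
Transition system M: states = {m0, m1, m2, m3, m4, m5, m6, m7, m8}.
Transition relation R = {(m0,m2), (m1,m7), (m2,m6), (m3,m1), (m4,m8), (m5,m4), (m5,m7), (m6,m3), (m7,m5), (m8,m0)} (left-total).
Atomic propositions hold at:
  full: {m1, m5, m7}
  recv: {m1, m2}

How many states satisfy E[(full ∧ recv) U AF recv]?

7

Sat(full ∧ recv) = {m1}
AF recv: least fixpoint, start Z0 = {m1, m2}, add states with every successor in Z. Z1 = {m0, m1, m2, m3}; Z2 = {m0, m1, m2, m3, m6, m8}; Z3 = {m0, m1, m2, m3, m4, m6, m8}; fixed.
Sat(AF recv) = {m0, m1, m2, m3, m4, m6, m8}
E[(full ∧ recv) U AF recv]: least fixpoint, start Z0 = Sat(AF recv) = {m0, m1, m2, m3, m4, m6, m8}, add states in Sat(full ∧ recv) with some successor in Z. Already a fixed point.
Sat(E[(full ∧ recv) U AF recv]) = {m0, m1, m2, m3, m4, m6, m8}
|Sat(E[(full ∧ recv) U AF recv])| = |{m0, m1, m2, m3, m4, m6, m8}| = 7.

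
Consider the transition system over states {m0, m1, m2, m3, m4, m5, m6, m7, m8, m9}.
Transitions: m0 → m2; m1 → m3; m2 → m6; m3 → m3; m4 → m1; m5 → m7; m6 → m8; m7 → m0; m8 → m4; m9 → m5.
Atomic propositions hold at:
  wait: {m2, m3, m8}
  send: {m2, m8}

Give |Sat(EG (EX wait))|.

Sat(EX wait) = {s : some successor in {m2, m3, m8}} = {m0, m1, m3, m6}
EG (EX wait): greatest fixpoint, start Z0 = {m0, m1, m3, m6}, keep only states in Sat with some successor in Z. Z1 = {m1, m3}; fixed.
Sat(EG (EX wait)) = {m1, m3}
|Sat(EG (EX wait))| = |{m1, m3}| = 2.

2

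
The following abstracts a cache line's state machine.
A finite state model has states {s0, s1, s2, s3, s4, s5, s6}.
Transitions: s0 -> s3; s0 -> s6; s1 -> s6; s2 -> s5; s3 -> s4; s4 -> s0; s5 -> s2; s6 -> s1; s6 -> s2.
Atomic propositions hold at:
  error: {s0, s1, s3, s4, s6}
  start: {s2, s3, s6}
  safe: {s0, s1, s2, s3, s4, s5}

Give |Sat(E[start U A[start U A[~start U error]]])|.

Sat(~start) = {s0, s1, s4, s5}
A[~start U error]: least fixpoint, start Z0 = Sat(error) = {s0, s1, s3, s4, s6}, add states in Sat(~start) with every successor in Z. Already a fixed point.
Sat(A[~start U error]) = {s0, s1, s3, s4, s6}
A[start U A[~start U error]]: least fixpoint, start Z0 = Sat(A[~start U error]) = {s0, s1, s3, s4, s6}, add states in Sat(start) with every successor in Z. Already a fixed point.
Sat(A[start U A[~start U error]]) = {s0, s1, s3, s4, s6}
E[start U A[start U A[~start U error]]]: least fixpoint, start Z0 = Sat(A[start U A[~start U error]]) = {s0, s1, s3, s4, s6}, add states in Sat(start) with some successor in Z. Already a fixed point.
Sat(E[start U A[start U A[~start U error]]]) = {s0, s1, s3, s4, s6}
|Sat(E[start U A[start U A[~start U error]]])| = |{s0, s1, s3, s4, s6}| = 5.

5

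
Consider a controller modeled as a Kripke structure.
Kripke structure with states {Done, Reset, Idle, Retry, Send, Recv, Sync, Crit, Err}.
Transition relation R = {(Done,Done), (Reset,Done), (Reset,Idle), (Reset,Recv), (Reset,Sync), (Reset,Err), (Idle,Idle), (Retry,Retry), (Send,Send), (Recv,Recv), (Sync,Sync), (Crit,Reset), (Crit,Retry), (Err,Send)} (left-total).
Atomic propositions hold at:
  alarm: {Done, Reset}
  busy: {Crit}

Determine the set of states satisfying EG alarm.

{Done, Reset}

EG alarm: greatest fixpoint, start Z0 = {Done, Reset}, keep only states in Sat with some successor in Z. Already a fixed point.
Sat(EG alarm) = {Done, Reset}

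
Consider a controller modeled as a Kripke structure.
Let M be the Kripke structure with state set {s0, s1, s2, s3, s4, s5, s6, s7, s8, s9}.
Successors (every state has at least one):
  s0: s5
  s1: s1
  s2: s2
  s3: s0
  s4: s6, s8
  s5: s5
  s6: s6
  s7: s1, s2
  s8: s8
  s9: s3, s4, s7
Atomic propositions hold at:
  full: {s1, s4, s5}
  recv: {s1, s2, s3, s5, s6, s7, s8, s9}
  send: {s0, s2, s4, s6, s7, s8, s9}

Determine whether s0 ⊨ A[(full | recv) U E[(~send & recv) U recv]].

No

Sat(full | recv) = {s1, s2, s3, s4, s5, s6, s7, s8, s9}
Sat(~send) = {s1, s3, s5}
Sat(~send & recv) = {s1, s3, s5}
E[(~send & recv) U recv]: least fixpoint, start Z0 = Sat(recv) = {s1, s2, s3, s5, s6, s7, s8, s9}, add states in Sat(~send & recv) with some successor in Z. Already a fixed point.
Sat(E[(~send & recv) U recv]) = {s1, s2, s3, s5, s6, s7, s8, s9}
A[(full | recv) U E[(~send & recv) U recv]]: least fixpoint, start Z0 = Sat(E[(~send & recv) U recv]) = {s1, s2, s3, s5, s6, s7, s8, s9}, add states in Sat(full | recv) with every successor in Z. Z1 = {s1, s2, s3, s4, s5, s6, s7, s8, s9}; fixed.
Sat(A[(full | recv) U E[(~send & recv) U recv]]) = {s1, s2, s3, s4, s5, s6, s7, s8, s9}
s0 ∉ Sat(A[(full | recv) U E[(~send & recv) U recv]]) = {s1, s2, s3, s4, s5, s6, s7, s8, s9}, so the formula does not hold at s0.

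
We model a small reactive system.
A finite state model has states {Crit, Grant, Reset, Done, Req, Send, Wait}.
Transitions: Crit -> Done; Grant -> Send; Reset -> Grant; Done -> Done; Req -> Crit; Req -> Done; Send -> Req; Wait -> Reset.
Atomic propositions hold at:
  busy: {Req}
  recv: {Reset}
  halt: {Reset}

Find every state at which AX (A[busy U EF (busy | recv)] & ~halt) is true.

Sat(busy | recv) = {Reset, Req}
EF (busy | recv): least fixpoint, start Z0 = {Reset, Req}, add states with some successor in Z. Z1 = {Reset, Req, Send, Wait}; Z2 = {Grant, Reset, Req, Send, Wait}; fixed.
Sat(EF (busy | recv)) = {Grant, Reset, Req, Send, Wait}
A[busy U EF (busy | recv)]: least fixpoint, start Z0 = Sat(EF (busy | recv)) = {Grant, Reset, Req, Send, Wait}, add states in Sat(busy) with every successor in Z. Already a fixed point.
Sat(A[busy U EF (busy | recv)]) = {Grant, Reset, Req, Send, Wait}
Sat(~halt) = {Crit, Grant, Done, Req, Send, Wait}
Sat(A[busy U EF (busy | recv)] & ~halt) = {Grant, Req, Send, Wait}
Sat(AX (A[busy U EF (busy | recv)] & ~halt)) = {s : every successor in {Grant, Req, Send, Wait}} = {Grant, Reset, Send}

{Grant, Reset, Send}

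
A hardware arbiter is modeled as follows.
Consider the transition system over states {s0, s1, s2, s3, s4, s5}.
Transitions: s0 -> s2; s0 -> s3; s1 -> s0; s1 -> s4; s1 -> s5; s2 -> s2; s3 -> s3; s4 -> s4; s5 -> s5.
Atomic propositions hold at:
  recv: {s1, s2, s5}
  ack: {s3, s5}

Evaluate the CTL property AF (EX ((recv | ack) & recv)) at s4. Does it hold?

Sat(recv | ack) = {s1, s2, s3, s5}
Sat((recv | ack) & recv) = {s1, s2, s5}
Sat(EX ((recv | ack) & recv)) = {s : some successor in {s1, s2, s5}} = {s0, s1, s2, s5}
AF (EX ((recv | ack) & recv)): least fixpoint, start Z0 = {s0, s1, s2, s5}, add states with every successor in Z. Already a fixed point.
Sat(AF (EX ((recv | ack) & recv))) = {s0, s1, s2, s5}
s4 ∉ Sat(AF (EX ((recv | ack) & recv))) = {s0, s1, s2, s5}, so the formula does not hold at s4.

No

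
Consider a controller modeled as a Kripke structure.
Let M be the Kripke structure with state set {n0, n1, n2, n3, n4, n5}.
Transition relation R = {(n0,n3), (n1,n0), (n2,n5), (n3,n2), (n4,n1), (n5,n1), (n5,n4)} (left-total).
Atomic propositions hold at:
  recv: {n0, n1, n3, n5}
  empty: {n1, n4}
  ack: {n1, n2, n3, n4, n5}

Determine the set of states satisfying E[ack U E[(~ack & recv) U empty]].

{n1, n2, n3, n4, n5}

Sat(~ack) = {n0}
Sat(~ack & recv) = {n0}
E[(~ack & recv) U empty]: least fixpoint, start Z0 = Sat(empty) = {n1, n4}, add states in Sat(~ack & recv) with some successor in Z. Already a fixed point.
Sat(E[(~ack & recv) U empty]) = {n1, n4}
E[ack U E[(~ack & recv) U empty]]: least fixpoint, start Z0 = Sat(E[(~ack & recv) U empty]) = {n1, n4}, add states in Sat(ack) with some successor in Z. Z1 = {n1, n4, n5}; Z2 = {n1, n2, n4, n5}; Z3 = {n1, n2, n3, n4, n5}; fixed.
Sat(E[ack U E[(~ack & recv) U empty]]) = {n1, n2, n3, n4, n5}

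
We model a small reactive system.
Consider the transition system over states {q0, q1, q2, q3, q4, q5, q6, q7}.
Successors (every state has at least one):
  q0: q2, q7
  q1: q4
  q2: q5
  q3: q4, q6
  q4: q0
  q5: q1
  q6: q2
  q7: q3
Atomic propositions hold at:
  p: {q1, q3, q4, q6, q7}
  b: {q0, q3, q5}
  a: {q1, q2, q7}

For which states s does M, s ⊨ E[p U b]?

E[p U b]: least fixpoint, start Z0 = Sat(b) = {q0, q3, q5}, add states in Sat(p) with some successor in Z. Z1 = {q0, q3, q4, q5, q7}; Z2 = {q0, q1, q3, q4, q5, q7}; fixed.
Sat(E[p U b]) = {q0, q1, q3, q4, q5, q7}

{q0, q1, q3, q4, q5, q7}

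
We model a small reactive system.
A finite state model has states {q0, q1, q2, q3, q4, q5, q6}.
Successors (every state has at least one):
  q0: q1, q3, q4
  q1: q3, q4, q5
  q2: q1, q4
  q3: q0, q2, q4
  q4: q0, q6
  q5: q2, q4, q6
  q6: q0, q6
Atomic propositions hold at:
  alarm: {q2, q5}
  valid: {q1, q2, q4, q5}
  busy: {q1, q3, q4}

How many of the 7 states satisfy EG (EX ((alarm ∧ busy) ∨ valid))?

Sat(alarm ∧ busy) = ∅
Sat((alarm ∧ busy) ∨ valid) = {q1, q2, q4, q5}
Sat(EX ((alarm ∧ busy) ∨ valid)) = {s : some successor in {q1, q2, q4, q5}} = {q0, q1, q2, q3, q5}
EG (EX ((alarm ∧ busy) ∨ valid)): greatest fixpoint, start Z0 = {q0, q1, q2, q3, q5}, keep only states in Sat with some successor in Z. Already a fixed point.
Sat(EG (EX ((alarm ∧ busy) ∨ valid))) = {q0, q1, q2, q3, q5}
|Sat(EG (EX ((alarm ∧ busy) ∨ valid)))| = |{q0, q1, q2, q3, q5}| = 5.

5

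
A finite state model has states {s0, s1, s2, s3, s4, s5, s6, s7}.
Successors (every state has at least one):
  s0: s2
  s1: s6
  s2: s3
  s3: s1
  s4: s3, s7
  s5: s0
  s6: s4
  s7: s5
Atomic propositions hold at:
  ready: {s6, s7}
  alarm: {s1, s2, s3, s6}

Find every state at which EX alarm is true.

Sat(EX alarm) = {s : some successor in {s1, s2, s3, s6}} = {s0, s1, s2, s3, s4}

{s0, s1, s2, s3, s4}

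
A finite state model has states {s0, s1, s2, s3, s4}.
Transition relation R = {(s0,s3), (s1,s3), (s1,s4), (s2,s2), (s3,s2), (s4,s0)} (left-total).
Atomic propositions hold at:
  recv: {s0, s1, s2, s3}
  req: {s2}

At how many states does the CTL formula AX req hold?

Sat(AX req) = {s : every successor in {s2}} = {s2, s3}
|Sat(AX req)| = |{s2, s3}| = 2.

2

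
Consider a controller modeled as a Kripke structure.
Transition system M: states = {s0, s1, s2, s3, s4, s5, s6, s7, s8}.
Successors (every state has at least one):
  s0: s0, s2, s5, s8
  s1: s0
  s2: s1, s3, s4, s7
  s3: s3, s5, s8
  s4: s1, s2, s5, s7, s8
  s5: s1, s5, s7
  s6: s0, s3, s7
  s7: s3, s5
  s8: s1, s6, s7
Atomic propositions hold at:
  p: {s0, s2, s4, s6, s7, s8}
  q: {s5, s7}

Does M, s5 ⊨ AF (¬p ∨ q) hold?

Yes

Sat(¬p) = {s1, s3, s5}
Sat(¬p ∨ q) = {s1, s3, s5, s7}
AF (¬p ∨ q): least fixpoint, start Z0 = {s1, s3, s5, s7}, add states with every successor in Z. Already a fixed point.
Sat(AF (¬p ∨ q)) = {s1, s3, s5, s7}
s5 ∈ Sat(AF (¬p ∨ q)) = {s1, s3, s5, s7}, so the formula holds at s5.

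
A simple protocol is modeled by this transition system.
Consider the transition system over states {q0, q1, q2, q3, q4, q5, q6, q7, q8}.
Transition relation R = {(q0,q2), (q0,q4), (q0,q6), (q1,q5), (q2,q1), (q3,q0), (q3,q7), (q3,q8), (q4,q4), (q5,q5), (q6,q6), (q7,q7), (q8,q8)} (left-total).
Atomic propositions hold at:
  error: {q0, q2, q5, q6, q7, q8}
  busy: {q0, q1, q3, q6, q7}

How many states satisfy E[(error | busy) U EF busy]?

Sat(error | busy) = {q0, q1, q2, q3, q5, q6, q7, q8}
EF busy: least fixpoint, start Z0 = {q0, q1, q3, q6, q7}, add states with some successor in Z. Z1 = {q0, q1, q2, q3, q6, q7}; fixed.
Sat(EF busy) = {q0, q1, q2, q3, q6, q7}
E[(error | busy) U EF busy]: least fixpoint, start Z0 = Sat(EF busy) = {q0, q1, q2, q3, q6, q7}, add states in Sat(error | busy) with some successor in Z. Already a fixed point.
Sat(E[(error | busy) U EF busy]) = {q0, q1, q2, q3, q6, q7}
|Sat(E[(error | busy) U EF busy])| = |{q0, q1, q2, q3, q6, q7}| = 6.

6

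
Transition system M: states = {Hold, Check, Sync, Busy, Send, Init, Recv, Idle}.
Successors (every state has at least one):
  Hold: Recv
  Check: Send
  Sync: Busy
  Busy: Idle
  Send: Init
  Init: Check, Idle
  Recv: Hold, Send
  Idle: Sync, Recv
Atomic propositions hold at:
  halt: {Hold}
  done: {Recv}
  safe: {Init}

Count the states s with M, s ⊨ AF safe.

3

AF safe: least fixpoint, start Z0 = {Init}, add states with every successor in Z. Z1 = {Send, Init}; Z2 = {Check, Send, Init}; fixed.
Sat(AF safe) = {Check, Send, Init}
|Sat(AF safe)| = |{Check, Send, Init}| = 3.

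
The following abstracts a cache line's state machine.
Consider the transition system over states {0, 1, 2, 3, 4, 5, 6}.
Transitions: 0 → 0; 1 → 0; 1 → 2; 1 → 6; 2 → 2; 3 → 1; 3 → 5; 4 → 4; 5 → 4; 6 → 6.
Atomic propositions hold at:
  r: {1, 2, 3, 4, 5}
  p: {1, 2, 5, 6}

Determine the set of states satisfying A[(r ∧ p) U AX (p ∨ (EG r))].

{2, 3, 4, 5, 6}

Sat(r ∧ p) = {1, 2, 5}
EG r: greatest fixpoint, start Z0 = {1, 2, 3, 4, 5}, keep only states in Sat with some successor in Z. Already a fixed point.
Sat(EG r) = {1, 2, 3, 4, 5}
Sat(p ∨ (EG r)) = {1, 2, 3, 4, 5, 6}
Sat(AX (p ∨ (EG r))) = {s : every successor in {1, 2, 3, 4, 5, 6}} = {2, 3, 4, 5, 6}
A[(r ∧ p) U AX (p ∨ (EG r))]: least fixpoint, start Z0 = Sat(AX (p ∨ (EG r))) = {2, 3, 4, 5, 6}, add states in Sat(r ∧ p) with every successor in Z. Already a fixed point.
Sat(A[(r ∧ p) U AX (p ∨ (EG r))]) = {2, 3, 4, 5, 6}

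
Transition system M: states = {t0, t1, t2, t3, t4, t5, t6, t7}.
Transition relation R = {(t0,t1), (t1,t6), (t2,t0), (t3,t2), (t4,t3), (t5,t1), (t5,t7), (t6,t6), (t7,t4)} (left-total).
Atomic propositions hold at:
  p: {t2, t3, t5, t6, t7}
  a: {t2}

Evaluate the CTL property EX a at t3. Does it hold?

Yes

Sat(EX a) = {s : some successor in {t2}} = {t3}
t3 ∈ Sat(EX a) = {t3}, so the formula holds at t3.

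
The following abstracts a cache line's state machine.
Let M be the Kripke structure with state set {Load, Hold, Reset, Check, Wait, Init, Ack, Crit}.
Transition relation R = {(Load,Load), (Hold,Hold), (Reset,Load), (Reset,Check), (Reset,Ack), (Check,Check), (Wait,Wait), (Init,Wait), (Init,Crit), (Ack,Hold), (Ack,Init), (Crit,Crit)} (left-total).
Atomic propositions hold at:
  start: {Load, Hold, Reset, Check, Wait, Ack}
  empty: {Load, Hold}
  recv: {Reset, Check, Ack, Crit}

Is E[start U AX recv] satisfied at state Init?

No

Sat(AX recv) = {s : every successor in {Reset, Check, Ack, Crit}} = {Check, Crit}
E[start U AX recv]: least fixpoint, start Z0 = Sat(AX recv) = {Check, Crit}, add states in Sat(start) with some successor in Z. Z1 = {Reset, Check, Crit}; fixed.
Sat(E[start U AX recv]) = {Reset, Check, Crit}
Init ∉ Sat(E[start U AX recv]) = {Reset, Check, Crit}, so the formula does not hold at Init.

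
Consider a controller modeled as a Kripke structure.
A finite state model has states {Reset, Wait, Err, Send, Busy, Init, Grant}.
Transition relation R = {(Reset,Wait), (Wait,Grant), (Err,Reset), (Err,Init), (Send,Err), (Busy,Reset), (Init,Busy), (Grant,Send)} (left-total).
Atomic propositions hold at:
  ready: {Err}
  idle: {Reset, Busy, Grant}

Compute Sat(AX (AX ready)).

{Grant}

Sat(AX ready) = {s : every successor in {Err}} = {Send}
Sat(AX (AX ready)) = {s : every successor in {Send}} = {Grant}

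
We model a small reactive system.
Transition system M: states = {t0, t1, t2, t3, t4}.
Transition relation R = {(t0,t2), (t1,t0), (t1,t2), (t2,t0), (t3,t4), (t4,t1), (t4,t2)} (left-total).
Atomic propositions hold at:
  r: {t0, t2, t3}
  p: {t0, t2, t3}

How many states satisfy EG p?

EG p: greatest fixpoint, start Z0 = {t0, t2, t3}, keep only states in Sat with some successor in Z. Z1 = {t0, t2}; fixed.
Sat(EG p) = {t0, t2}
|Sat(EG p)| = |{t0, t2}| = 2.

2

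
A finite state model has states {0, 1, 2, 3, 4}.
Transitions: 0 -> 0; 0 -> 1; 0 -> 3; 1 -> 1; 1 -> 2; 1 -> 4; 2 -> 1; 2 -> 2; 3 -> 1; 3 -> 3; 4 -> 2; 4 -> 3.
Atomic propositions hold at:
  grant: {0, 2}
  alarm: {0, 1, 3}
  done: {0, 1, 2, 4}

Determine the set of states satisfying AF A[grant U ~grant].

{1, 3, 4}

Sat(~grant) = {1, 3, 4}
A[grant U ~grant]: least fixpoint, start Z0 = Sat(~grant) = {1, 3, 4}, add states in Sat(grant) with every successor in Z. Already a fixed point.
Sat(A[grant U ~grant]) = {1, 3, 4}
AF A[grant U ~grant]: least fixpoint, start Z0 = {1, 3, 4}, add states with every successor in Z. Already a fixed point.
Sat(AF A[grant U ~grant]) = {1, 3, 4}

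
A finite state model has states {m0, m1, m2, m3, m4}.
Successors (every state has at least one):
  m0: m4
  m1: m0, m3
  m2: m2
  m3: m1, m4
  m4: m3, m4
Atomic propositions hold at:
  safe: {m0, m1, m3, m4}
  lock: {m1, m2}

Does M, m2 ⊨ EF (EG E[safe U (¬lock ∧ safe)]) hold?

No

Sat(¬lock) = {m0, m3, m4}
Sat(¬lock ∧ safe) = {m0, m3, m4}
E[safe U (¬lock ∧ safe)]: least fixpoint, start Z0 = Sat((¬lock ∧ safe)) = {m0, m3, m4}, add states in Sat(safe) with some successor in Z. Z1 = {m0, m1, m3, m4}; fixed.
Sat(E[safe U (¬lock ∧ safe)]) = {m0, m1, m3, m4}
EG E[safe U (¬lock ∧ safe)]: greatest fixpoint, start Z0 = {m0, m1, m3, m4}, keep only states in Sat with some successor in Z. Already a fixed point.
Sat(EG E[safe U (¬lock ∧ safe)]) = {m0, m1, m3, m4}
EF (EG E[safe U (¬lock ∧ safe)]): least fixpoint, start Z0 = {m0, m1, m3, m4}, add states with some successor in Z. Already a fixed point.
Sat(EF (EG E[safe U (¬lock ∧ safe)])) = {m0, m1, m3, m4}
m2 ∉ Sat(EF (EG E[safe U (¬lock ∧ safe)])) = {m0, m1, m3, m4}, so the formula does not hold at m2.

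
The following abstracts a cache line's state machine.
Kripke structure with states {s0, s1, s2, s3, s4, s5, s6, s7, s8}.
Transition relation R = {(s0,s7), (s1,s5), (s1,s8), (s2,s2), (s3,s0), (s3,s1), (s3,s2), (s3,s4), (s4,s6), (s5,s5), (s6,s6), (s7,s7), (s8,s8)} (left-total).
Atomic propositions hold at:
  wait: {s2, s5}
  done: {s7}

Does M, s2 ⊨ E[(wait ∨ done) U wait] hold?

Yes

Sat(wait ∨ done) = {s2, s5, s7}
E[(wait ∨ done) U wait]: least fixpoint, start Z0 = Sat(wait) = {s2, s5}, add states in Sat(wait ∨ done) with some successor in Z. Already a fixed point.
Sat(E[(wait ∨ done) U wait]) = {s2, s5}
s2 ∈ Sat(E[(wait ∨ done) U wait]) = {s2, s5}, so the formula holds at s2.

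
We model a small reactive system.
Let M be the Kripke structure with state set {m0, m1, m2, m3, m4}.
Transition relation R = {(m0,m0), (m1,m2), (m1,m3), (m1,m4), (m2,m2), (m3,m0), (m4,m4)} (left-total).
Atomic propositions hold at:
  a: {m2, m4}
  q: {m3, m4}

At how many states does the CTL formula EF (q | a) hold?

Sat(q | a) = {m2, m3, m4}
EF (q | a): least fixpoint, start Z0 = {m2, m3, m4}, add states with some successor in Z. Z1 = {m1, m2, m3, m4}; fixed.
Sat(EF (q | a)) = {m1, m2, m3, m4}
|Sat(EF (q | a))| = |{m1, m2, m3, m4}| = 4.

4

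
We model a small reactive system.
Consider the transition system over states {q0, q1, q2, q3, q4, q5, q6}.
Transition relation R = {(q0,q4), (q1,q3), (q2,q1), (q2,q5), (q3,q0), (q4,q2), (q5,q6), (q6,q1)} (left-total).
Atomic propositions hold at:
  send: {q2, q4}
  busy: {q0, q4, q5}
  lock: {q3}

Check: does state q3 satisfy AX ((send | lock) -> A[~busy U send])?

Sat(send | lock) = {q2, q3, q4}
Sat(~busy) = {q1, q2, q3, q6}
A[~busy U send]: least fixpoint, start Z0 = Sat(send) = {q2, q4}, add states in Sat(~busy) with every successor in Z. Already a fixed point.
Sat(A[~busy U send]) = {q2, q4}
Sat((send | lock) -> A[~busy U send]) = {q0, q1, q2, q4, q5, q6}
Sat(AX ((send | lock) -> A[~busy U send])) = {s : every successor in {q0, q1, q2, q4, q5, q6}} = {q0, q2, q3, q4, q5, q6}
q3 ∈ Sat(AX ((send | lock) -> A[~busy U send])) = {q0, q2, q3, q4, q5, q6}, so the formula holds at q3.

Yes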